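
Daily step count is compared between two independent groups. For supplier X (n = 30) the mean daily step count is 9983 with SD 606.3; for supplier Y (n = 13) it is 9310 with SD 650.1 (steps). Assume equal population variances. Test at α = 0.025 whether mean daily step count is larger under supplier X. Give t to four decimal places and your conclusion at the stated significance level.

t = 3.2720; reject H0

Let group 1 = supplier X, group 2 = supplier Y. H0: μ_1 = μ_2; H1: μ_1 > μ_2 (two-sample pooled-variance t-test, right-tailed).
s_p² = [(30−1)·606.3² + (13−1)·650.1²]/(30+13−2) = 383706
t = (9983 − 9310)/√[383706·(1/30 + 1/13)] = 3.2720
df = n₁ + n₂ − 2 = 41
p-value = P(T ≥ 3.2720) ≈ 0.001
Since p ≈ 0.001 < α = 0.025, reject H0; the data support H1.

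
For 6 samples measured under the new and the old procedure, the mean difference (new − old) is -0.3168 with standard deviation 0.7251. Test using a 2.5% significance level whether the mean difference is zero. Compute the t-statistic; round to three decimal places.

H0: μ_d = 0; H1: μ_d ≠ 0 (paired t-test on the differences, two-sided).
t = d̄/(s_d/√n) = -0.3168/(0.7251/√6) = -1.070
df = n − 1 = 5
Two-sided p-value ≈ 0.3334
Since p ≈ 0.3334 > α = 0.025, fail to reject H0; the data do not provide sufficient evidence against H0.

-1.070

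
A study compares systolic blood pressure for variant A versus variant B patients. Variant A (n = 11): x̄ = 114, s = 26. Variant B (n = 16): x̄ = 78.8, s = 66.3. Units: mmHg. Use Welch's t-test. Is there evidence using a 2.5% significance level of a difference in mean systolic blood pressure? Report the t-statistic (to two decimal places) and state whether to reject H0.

t = 1.92; fail to reject H0

Let group 1 = variant A, group 2 = variant B. H0: μ_1 = μ_2; H1: μ_1 ≠ μ_2 (Welch's two-sample t-test, two-sided).
t = (x̄_1 − x̄_2)/√(s_1²/n_1 + s_2²/n_2) = (114 − 78.8)/√(26²/11 + 66.3²/16) = 1.92
Welch–Satterthwaite df ≈ 20.89
Two-sided p-value ≈ 0.0686
Since p ≈ 0.0686 > α = 0.025, fail to reject H0; the evidence is not statistically significant.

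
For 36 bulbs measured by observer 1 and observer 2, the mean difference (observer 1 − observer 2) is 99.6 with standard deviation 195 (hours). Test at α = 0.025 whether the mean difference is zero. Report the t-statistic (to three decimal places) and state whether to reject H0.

H0: μ_d = 0; H1: μ_d ≠ 0 (paired t-test on the differences, two-sided).
t = d̄/(s_d/√n) = 99.6/(195/√36) = 3.065
df = n − 1 = 35
Two-sided p-value ≈ 0.0042
Since p ≈ 0.0042 < α = 0.025, reject H0; the data support H1.

t = 3.065; reject H0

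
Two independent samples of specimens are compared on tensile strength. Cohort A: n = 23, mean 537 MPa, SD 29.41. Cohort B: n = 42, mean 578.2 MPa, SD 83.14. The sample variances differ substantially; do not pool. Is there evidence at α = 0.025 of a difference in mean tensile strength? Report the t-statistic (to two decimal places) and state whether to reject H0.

t = -2.90; reject H0

Let group 1 = cohort A, group 2 = cohort B. H0: μ_1 = μ_2; H1: μ_1 ≠ μ_2 (Welch's two-sample t-test, two-sided).
t = (x̄_1 − x̄_2)/√(s_1²/n_1 + s_2²/n_2) = (537 − 578.2)/√(29.41²/23 + 83.14²/42) = -2.90
Welch–Satterthwaite df ≈ 56.39
Two-sided p-value ≈ 0.0053
Since p ≈ 0.0053 < α = 0.025, reject H0; the data support H1.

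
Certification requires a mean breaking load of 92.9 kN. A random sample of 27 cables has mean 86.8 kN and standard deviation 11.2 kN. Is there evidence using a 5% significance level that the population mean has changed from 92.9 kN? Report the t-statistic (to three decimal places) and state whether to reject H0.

t = -2.830; reject H0

H0: μ = 92.9; H1: μ ≠ 92.9 (one-sample t-test, two-sided).
t = (x̄ − μ₀)/(s/√n) = (86.8 − 92.9)/(11.2/√27) = -2.830
df = n − 1 = 26
Two-sided p-value ≈ 0.009
Since p ≈ 0.009 < α = 0.05, reject H0; the evidence is statistically significant.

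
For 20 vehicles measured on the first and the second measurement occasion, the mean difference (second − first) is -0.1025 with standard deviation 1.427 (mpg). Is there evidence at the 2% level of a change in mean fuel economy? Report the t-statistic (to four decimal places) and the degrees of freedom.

H0: μ_d = 0; H1: μ_d ≠ 0 (paired t-test on the differences, two-sided).
t = d̄/(s_d/√n) = -0.1025/(1.427/√20) = -0.3212
df = n − 1 = 19
Two-sided p-value ≈ 0.752
Since p ≈ 0.752 > α = 0.02, fail to reject H0; the evidence is not statistically significant.

t = -0.3212, df = 19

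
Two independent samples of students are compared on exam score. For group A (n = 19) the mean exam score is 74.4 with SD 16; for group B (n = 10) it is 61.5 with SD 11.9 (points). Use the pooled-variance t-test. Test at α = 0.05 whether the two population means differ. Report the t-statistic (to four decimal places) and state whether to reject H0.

Let group 1 = group A, group 2 = group B. H0: μ_1 = μ_2; H1: μ_1 ≠ μ_2 (two-sample pooled-variance t-test, two-sided).
s_p² = [(19−1)·16² + (10−1)·11.9²]/(19+10−2) = 217.87
t = (74.4 − 61.5)/√[217.87·(1/19 + 1/10)] = 2.2370
df = n₁ + n₂ − 2 = 27
Two-sided p-value ≈ 0.0337
Since p ≈ 0.0337 < α = 0.05, reject H0; the data support H1.

t = 2.2370; reject H0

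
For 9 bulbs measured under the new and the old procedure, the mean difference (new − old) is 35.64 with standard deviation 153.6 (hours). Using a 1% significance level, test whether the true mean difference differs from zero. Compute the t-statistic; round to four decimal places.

H0: μ_d = 0; H1: μ_d ≠ 0 (paired t-test on the differences, two-sided).
t = d̄/(s_d/√n) = 35.64/(153.6/√9) = 0.6961
df = n − 1 = 8
Two-sided p-value ≈ 0.5061
Since p ≈ 0.5061 > α = 0.01, fail to reject H0; the evidence is not statistically significant.

0.6961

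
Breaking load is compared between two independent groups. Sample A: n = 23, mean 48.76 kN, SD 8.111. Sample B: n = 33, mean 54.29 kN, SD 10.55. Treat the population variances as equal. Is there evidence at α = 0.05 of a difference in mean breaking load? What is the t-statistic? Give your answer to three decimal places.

-2.114

Let group 1 = sample A, group 2 = sample B. H0: μ_1 = μ_2; H1: μ_1 ≠ μ_2 (two-sample pooled-variance t-test, two-sided).
s_p² = [(23−1)·8.111² + (33−1)·10.55²]/(23+33−2) = 92.7597
t = (48.76 − 54.29)/√[92.7597·(1/23 + 1/33)] = -2.114
df = n₁ + n₂ − 2 = 54
Two-sided p-value ≈ 0.039
Since p ≈ 0.039 < α = 0.05, reject H0; the data support H1.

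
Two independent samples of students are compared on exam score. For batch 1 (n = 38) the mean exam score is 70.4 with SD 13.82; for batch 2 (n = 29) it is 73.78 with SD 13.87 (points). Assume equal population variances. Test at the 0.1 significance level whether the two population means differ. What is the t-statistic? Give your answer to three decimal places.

Let group 1 = batch 1, group 2 = batch 2. H0: μ_1 = μ_2; H1: μ_1 ≠ μ_2 (two-sample pooled-variance t-test, two-sided).
s_p² = [(38−1)·13.82² + (29−1)·13.87²]/(38+29−2) = 191.589
t = (70.4 − 73.78)/√[191.589·(1/38 + 1/29)] = -0.990
df = n₁ + n₂ − 2 = 65
Two-sided p-value ≈ 0.326
Since p ≈ 0.326 > α = 0.1, fail to reject H0; the evidence is not statistically significant.

-0.990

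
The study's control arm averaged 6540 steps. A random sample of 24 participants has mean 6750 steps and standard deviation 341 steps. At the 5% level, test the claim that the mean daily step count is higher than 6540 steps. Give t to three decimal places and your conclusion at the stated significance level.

t = 3.017; reject H0

H0: μ = 6540; H1: μ > 6540 (one-sample t-test, right-tailed).
t = (x̄ − μ₀)/(s/√n) = (6750 − 6540)/(341/√24) = 3.017
df = n − 1 = 23
p-value = P(T ≥ 3.017) ≈ 0.0031
Since p ≈ 0.0031 < α = 0.05, reject H0; the data support H1.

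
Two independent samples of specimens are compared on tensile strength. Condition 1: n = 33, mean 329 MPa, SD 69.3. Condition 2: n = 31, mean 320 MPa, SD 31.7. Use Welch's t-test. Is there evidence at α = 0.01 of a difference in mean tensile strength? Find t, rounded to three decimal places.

0.675

Let group 1 = condition 1, group 2 = condition 2. H0: μ_1 = μ_2; H1: μ_1 ≠ μ_2 (Welch's two-sample t-test, two-sided).
t = (x̄_1 − x̄_2)/√(s_1²/n_1 + s_2²/n_2) = (329 − 320)/√(69.3²/33 + 31.7²/31) = 0.675
Welch–Satterthwaite df ≈ 45.44
Two-sided p-value ≈ 0.503
Since p ≈ 0.503 > α = 0.01, fail to reject H0; the data do not provide sufficient evidence against H0.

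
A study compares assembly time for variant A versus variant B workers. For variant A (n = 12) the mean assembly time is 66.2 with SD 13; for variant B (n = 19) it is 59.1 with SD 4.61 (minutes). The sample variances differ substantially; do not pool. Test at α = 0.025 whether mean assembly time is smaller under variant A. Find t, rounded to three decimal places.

1.821

Let group 1 = variant A, group 2 = variant B. H0: μ_1 = μ_2; H1: μ_1 < μ_2 (Welch's two-sample t-test, left-tailed).
t = (x̄_1 − x̄_2)/√(s_1²/n_1 + s_2²/n_2) = (66.2 − 59.1)/√(13²/12 + 4.61²/19) = 1.821
Welch–Satterthwaite df ≈ 12.77
p-value = P(T ≤ 1.821) ≈ 0.9539
Since p ≈ 0.9539 > α = 0.025, fail to reject H0; the evidence is not statistically significant.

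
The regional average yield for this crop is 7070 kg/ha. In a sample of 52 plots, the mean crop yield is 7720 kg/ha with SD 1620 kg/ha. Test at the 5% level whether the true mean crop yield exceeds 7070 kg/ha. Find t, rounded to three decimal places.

2.893

H0: μ = 7070; H1: μ > 7070 (one-sample t-test, right-tailed).
t = (x̄ − μ₀)/(s/√n) = (7720 − 7070)/(1620/√52) = 2.893
df = n − 1 = 51
p-value = P(T ≥ 2.893) ≈ 0.003
Since p ≈ 0.003 < α = 0.05, reject H0; the evidence is statistically significant.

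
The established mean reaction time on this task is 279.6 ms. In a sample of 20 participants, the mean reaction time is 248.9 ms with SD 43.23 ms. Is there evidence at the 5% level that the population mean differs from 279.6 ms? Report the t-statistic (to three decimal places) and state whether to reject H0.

H0: μ = 279.6; H1: μ ≠ 279.6 (one-sample t-test, two-sided).
t = (x̄ − μ₀)/(s/√n) = (248.9 − 279.6)/(43.23/√20) = -3.176
df = n − 1 = 19
Two-sided p-value ≈ 0.005
Since p ≈ 0.005 < α = 0.05, reject H0; the evidence is statistically significant.

t = -3.176; reject H0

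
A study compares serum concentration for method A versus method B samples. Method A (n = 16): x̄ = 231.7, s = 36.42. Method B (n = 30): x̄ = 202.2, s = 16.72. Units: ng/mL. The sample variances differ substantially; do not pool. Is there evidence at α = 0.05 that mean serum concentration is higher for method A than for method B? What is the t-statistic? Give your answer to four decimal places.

Let group 1 = method A, group 2 = method B. H0: μ_1 = μ_2; H1: μ_1 > μ_2 (Welch's two-sample t-test, right-tailed).
t = (x̄_1 − x̄_2)/√(s_1²/n_1 + s_2²/n_2) = (231.7 − 202.2)/√(36.42²/16 + 16.72²/30) = 3.0719
Welch–Satterthwaite df ≈ 18.44
p-value = P(T ≥ 3.0719) ≈ 0.0032
Since p ≈ 0.0032 < α = 0.05, reject H0; the data support H1.

3.0719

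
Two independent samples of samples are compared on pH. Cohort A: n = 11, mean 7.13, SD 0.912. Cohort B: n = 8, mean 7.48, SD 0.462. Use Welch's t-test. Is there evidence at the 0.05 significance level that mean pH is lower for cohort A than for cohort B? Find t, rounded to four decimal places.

Let group 1 = cohort A, group 2 = cohort B. H0: μ_1 = μ_2; H1: μ_1 < μ_2 (Welch's two-sample t-test, left-tailed).
t = (x̄_1 − x̄_2)/√(s_1²/n_1 + s_2²/n_2) = (7.13 − 7.48)/√(0.912²/11 + 0.462²/8) = -1.0943
Welch–Satterthwaite df ≈ 15.54
p-value = P(T ≤ -1.0943) ≈ 0.1452
Since p ≈ 0.1452 > α = 0.05, fail to reject H0; the evidence is not statistically significant.

-1.0943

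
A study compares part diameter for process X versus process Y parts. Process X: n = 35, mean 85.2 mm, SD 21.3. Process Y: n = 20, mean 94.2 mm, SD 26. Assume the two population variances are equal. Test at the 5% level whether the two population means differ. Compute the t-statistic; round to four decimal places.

Let group 1 = process X, group 2 = process Y. H0: μ_1 = μ_2; H1: μ_1 ≠ μ_2 (two-sample pooled-variance t-test, two-sided).
s_p² = [(35−1)·21.3² + (20−1)·26²]/(35+20−2) = 533.386
t = (85.2 − 94.2)/√[533.386·(1/35 + 1/20)] = -1.3902
df = n₁ + n₂ − 2 = 53
Two-sided p-value ≈ 0.1703
Since p ≈ 0.1703 > α = 0.05, fail to reject H0; the data do not provide sufficient evidence against H0.

-1.3902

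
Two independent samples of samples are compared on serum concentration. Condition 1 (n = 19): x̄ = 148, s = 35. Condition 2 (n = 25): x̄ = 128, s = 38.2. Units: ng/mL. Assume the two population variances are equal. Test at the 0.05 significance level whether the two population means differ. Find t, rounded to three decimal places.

Let group 1 = condition 1, group 2 = condition 2. H0: μ_1 = μ_2; H1: μ_1 ≠ μ_2 (two-sample pooled-variance t-test, two-sided).
s_p² = [(19−1)·35² + (25−1)·38.2²]/(19+25−2) = 1358.85
t = (148 − 128)/√[1358.85·(1/19 + 1/25)] = 1.783
df = n₁ + n₂ − 2 = 42
Two-sided p-value ≈ 0.0819
Since p ≈ 0.0819 > α = 0.05, fail to reject H0; the data do not provide sufficient evidence against H0.

1.783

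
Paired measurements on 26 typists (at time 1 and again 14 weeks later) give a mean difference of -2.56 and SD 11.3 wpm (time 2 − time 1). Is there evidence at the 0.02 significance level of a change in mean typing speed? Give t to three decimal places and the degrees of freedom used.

H0: μ_d = 0; H1: μ_d ≠ 0 (paired t-test on the differences, two-sided).
t = d̄/(s_d/√n) = -2.56/(11.3/√26) = -1.155
df = n − 1 = 25
Two-sided p-value ≈ 0.259
Since p ≈ 0.259 > α = 0.02, fail to reject H0; the evidence is not statistically significant.

t = -1.155, df = 25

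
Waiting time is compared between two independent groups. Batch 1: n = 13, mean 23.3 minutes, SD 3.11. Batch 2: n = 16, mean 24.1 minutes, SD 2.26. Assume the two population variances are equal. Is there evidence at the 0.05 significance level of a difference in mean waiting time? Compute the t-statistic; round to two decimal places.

-0.80

Let group 1 = batch 1, group 2 = batch 2. H0: μ_1 = μ_2; H1: μ_1 ≠ μ_2 (two-sample pooled-variance t-test, two-sided).
s_p² = [(13−1)·3.11² + (16−1)·2.26²]/(13+16−2) = 7.13627
t = (23.3 − 24.1)/√[7.13627·(1/13 + 1/16)] = -0.80
df = n₁ + n₂ − 2 = 27
Two-sided p-value ≈ 0.4295
Since p ≈ 0.4295 > α = 0.05, fail to reject H0; the data do not provide sufficient evidence against H0.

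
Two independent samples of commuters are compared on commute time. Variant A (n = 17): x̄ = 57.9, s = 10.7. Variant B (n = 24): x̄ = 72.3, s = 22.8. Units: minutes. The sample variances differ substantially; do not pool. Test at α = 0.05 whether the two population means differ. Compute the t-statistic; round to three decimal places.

-2.702

Let group 1 = variant A, group 2 = variant B. H0: μ_1 = μ_2; H1: μ_1 ≠ μ_2 (Welch's two-sample t-test, two-sided).
t = (x̄_1 − x̄_2)/√(s_1²/n_1 + s_2²/n_2) = (57.9 − 72.3)/√(10.7²/17 + 22.8²/24) = -2.702
Welch–Satterthwaite df ≈ 34.70
Two-sided p-value ≈ 0.0106
Since p ≈ 0.0106 < α = 0.05, reject H0; the data support H1.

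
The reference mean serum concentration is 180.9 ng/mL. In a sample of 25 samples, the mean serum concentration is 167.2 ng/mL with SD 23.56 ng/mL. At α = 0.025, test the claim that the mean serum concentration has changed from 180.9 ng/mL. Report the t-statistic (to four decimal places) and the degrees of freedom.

t = -2.9075, df = 24

H0: μ = 180.9; H1: μ ≠ 180.9 (one-sample t-test, two-sided).
t = (x̄ − μ₀)/(s/√n) = (167.2 − 180.9)/(23.56/√25) = -2.9075
df = n − 1 = 24
Two-sided p-value ≈ 0.0077
Since p ≈ 0.0077 < α = 0.025, reject H0; the data support H1.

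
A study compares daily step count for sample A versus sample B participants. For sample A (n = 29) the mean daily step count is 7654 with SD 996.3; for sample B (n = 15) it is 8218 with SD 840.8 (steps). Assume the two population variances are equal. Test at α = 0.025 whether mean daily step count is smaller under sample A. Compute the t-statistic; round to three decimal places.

Let group 1 = sample A, group 2 = sample B. H0: μ_1 = μ_2; H1: μ_1 < μ_2 (two-sample pooled-variance t-test, left-tailed).
s_p² = [(29−1)·996.3² + (15−1)·840.8²]/(29+15−2) = 897391
t = (7654 − 8218)/√[897391·(1/29 + 1/15)] = -1.872
df = n₁ + n₂ − 2 = 42
p-value = P(T ≤ -1.872) ≈ 0.0341
Since p ≈ 0.0341 > α = 0.025, fail to reject H0; the evidence is not statistically significant.

-1.872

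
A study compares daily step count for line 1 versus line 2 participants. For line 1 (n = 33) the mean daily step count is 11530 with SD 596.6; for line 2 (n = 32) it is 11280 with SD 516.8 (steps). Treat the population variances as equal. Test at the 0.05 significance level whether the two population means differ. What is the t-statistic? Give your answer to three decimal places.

Let group 1 = line 1, group 2 = line 2. H0: μ_1 = μ_2; H1: μ_1 ≠ μ_2 (two-sample pooled-variance t-test, two-sided).
s_p² = [(33−1)·596.6² + (32−1)·516.8²]/(33+32−2) = 312212
t = (11530 − 11280)/√[312212·(1/33 + 1/32)] = 1.803
df = n₁ + n₂ − 2 = 63
Two-sided p-value ≈ 0.0761
Since p ≈ 0.0761 > α = 0.05, fail to reject H0; the evidence is not statistically significant.

1.803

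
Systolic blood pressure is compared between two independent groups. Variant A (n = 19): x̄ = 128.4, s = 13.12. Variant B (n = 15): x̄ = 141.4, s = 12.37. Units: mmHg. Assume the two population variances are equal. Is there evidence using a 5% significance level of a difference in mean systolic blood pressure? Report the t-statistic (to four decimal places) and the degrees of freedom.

Let group 1 = variant A, group 2 = variant B. H0: μ_1 = μ_2; H1: μ_1 ≠ μ_2 (two-sample pooled-variance t-test, two-sided).
s_p² = [(19−1)·13.12² + (15−1)·12.37²]/(19+15−2) = 163.77
t = (128.4 − 141.4)/√[163.77·(1/19 + 1/15)] = -2.9411
df = n₁ + n₂ − 2 = 32
Two-sided p-value ≈ 0.0060
Since p ≈ 0.0060 < α = 0.05, reject H0; the data support H1.

t = -2.9411, df = 32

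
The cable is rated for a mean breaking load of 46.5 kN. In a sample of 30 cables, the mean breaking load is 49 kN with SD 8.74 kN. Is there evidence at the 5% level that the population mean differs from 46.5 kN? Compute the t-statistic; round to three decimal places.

H0: μ = 46.5; H1: μ ≠ 46.5 (one-sample t-test, two-sided).
t = (x̄ − μ₀)/(s/√n) = (49 − 46.5)/(8.74/√30) = 1.567
df = n − 1 = 29
Two-sided p-value ≈ 0.128
Since p ≈ 0.128 > α = 0.05, fail to reject H0; the data do not provide sufficient evidence against H0.

1.567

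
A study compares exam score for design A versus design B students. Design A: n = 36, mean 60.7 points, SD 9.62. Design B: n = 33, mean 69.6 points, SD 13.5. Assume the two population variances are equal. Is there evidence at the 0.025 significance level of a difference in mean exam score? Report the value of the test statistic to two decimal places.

-3.17

Let group 1 = design A, group 2 = design B. H0: μ_1 = μ_2; H1: μ_1 ≠ μ_2 (two-sample pooled-variance t-test, two-sided).
s_p² = [(36−1)·9.62² + (33−1)·13.5²]/(36+33−2) = 135.389
t = (60.7 − 69.6)/√[135.389·(1/36 + 1/33)] = -3.17
df = n₁ + n₂ − 2 = 67
Two-sided p-value ≈ 0.002
Since p ≈ 0.002 < α = 0.025, reject H0; the data support H1.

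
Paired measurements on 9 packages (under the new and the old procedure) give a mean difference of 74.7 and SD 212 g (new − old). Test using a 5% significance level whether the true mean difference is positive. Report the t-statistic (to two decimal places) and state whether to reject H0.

t = 1.06; fail to reject H0

H0: μ_d = 0; H1: μ_d > 0 (paired t-test on the differences, right-tailed).
t = d̄/(s_d/√n) = 74.7/(212/√9) = 1.06
df = n − 1 = 8
p-value = P(T ≥ 1.06) ≈ 0.1607
Since p ≈ 0.1607 > α = 0.05, fail to reject H0; the evidence is not statistically significant.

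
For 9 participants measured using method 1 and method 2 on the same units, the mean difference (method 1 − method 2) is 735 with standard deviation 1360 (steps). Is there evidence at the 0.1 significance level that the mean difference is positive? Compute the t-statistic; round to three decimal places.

H0: μ_d = 0; H1: μ_d > 0 (paired t-test on the differences, right-tailed).
t = d̄/(s_d/√n) = 735/(1360/√9) = 1.621
df = n − 1 = 8
p-value = P(T ≥ 1.621) ≈ 0.0718
Since p ≈ 0.0718 < α = 0.1, reject H0; the evidence is statistically significant.

1.621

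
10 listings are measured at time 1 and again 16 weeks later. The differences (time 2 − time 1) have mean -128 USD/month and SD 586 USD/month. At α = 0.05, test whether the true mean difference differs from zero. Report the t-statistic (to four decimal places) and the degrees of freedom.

H0: μ_d = 0; H1: μ_d ≠ 0 (paired t-test on the differences, two-sided).
t = d̄/(s_d/√n) = -128/(586/√10) = -0.6907
df = n − 1 = 9
Two-sided p-value ≈ 0.507
Since p ≈ 0.507 > α = 0.05, fail to reject H0; the data do not provide sufficient evidence against H0.

t = -0.6907, df = 9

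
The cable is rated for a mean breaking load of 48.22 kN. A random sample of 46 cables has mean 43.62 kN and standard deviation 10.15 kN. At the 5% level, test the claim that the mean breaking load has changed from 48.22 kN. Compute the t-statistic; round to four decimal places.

H0: μ = 48.22; H1: μ ≠ 48.22 (one-sample t-test, two-sided).
t = (x̄ − μ₀)/(s/√n) = (43.62 − 48.22)/(10.15/√46) = -3.0738
df = n − 1 = 45
Two-sided p-value ≈ 0.004
Since p ≈ 0.004 < α = 0.05, reject H0; the evidence is statistically significant.

-3.0738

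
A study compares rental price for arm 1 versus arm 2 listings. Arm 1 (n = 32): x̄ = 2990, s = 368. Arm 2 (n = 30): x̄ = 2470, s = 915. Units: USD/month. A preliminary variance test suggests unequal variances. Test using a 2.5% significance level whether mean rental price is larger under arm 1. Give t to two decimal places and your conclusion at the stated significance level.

Let group 1 = arm 1, group 2 = arm 2. H0: μ_1 = μ_2; H1: μ_1 > μ_2 (Welch's two-sample t-test, right-tailed).
t = (x̄_1 − x̄_2)/√(s_1²/n_1 + s_2²/n_2) = (2990 − 2470)/√(368²/32 + 915²/30) = 2.90
Welch–Satterthwaite df ≈ 37.65
p-value = P(T ≥ 2.90) ≈ 0.0031
Since p ≈ 0.0031 < α = 0.025, reject H0; the evidence is statistically significant.

t = 2.90; reject H0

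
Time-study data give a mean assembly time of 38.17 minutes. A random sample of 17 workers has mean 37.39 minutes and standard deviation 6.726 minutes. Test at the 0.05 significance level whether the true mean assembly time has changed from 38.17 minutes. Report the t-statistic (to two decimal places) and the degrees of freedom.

t = -0.48, df = 16

H0: μ = 38.17; H1: μ ≠ 38.17 (one-sample t-test, two-sided).
t = (x̄ − μ₀)/(s/√n) = (37.39 − 38.17)/(6.726/√17) = -0.48
df = n − 1 = 16
Two-sided p-value ≈ 0.6390
Since p ≈ 0.6390 > α = 0.05, fail to reject H0; the evidence is not statistically significant.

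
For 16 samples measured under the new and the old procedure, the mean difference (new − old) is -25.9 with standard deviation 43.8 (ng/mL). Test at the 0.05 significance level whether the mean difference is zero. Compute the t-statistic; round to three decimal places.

H0: μ_d = 0; H1: μ_d ≠ 0 (paired t-test on the differences, two-sided).
t = d̄/(s_d/√n) = -25.9/(43.8/√16) = -2.365
df = n − 1 = 15
Two-sided p-value ≈ 0.0319
Since p ≈ 0.0319 < α = 0.05, reject H0; the data support H1.

-2.365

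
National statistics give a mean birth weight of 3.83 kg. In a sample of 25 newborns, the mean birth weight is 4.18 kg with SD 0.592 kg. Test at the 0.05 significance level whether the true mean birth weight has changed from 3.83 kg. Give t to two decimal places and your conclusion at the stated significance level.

H0: μ = 3.83; H1: μ ≠ 3.83 (one-sample t-test, two-sided).
t = (x̄ − μ₀)/(s/√n) = (4.18 − 3.83)/(0.592/√25) = 2.96
df = n − 1 = 24
Two-sided p-value ≈ 0.0069
Since p ≈ 0.0069 < α = 0.05, reject H0; the evidence is statistically significant.

t = 2.96; reject H0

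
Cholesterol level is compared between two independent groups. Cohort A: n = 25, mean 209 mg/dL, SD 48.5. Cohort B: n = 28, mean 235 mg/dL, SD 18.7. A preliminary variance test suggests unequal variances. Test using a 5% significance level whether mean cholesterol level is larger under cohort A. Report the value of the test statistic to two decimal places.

-2.52

Let group 1 = cohort A, group 2 = cohort B. H0: μ_1 = μ_2; H1: μ_1 > μ_2 (Welch's two-sample t-test, right-tailed).
t = (x̄_1 − x̄_2)/√(s_1²/n_1 + s_2²/n_2) = (209 − 235)/√(48.5²/25 + 18.7²/28) = -2.52
Welch–Satterthwaite df ≈ 30.32
p-value = P(T ≥ -2.52) ≈ 0.991
Since p ≈ 0.991 > α = 0.05, fail to reject H0; the evidence is not statistically significant.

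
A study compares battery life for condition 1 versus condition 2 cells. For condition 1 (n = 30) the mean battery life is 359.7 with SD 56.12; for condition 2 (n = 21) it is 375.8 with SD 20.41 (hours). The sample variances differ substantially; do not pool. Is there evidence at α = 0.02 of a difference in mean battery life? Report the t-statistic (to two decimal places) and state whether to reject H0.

Let group 1 = condition 1, group 2 = condition 2. H0: μ_1 = μ_2; H1: μ_1 ≠ μ_2 (Welch's two-sample t-test, two-sided).
t = (x̄_1 − x̄_2)/√(s_1²/n_1 + s_2²/n_2) = (359.7 − 375.8)/√(56.12²/30 + 20.41²/21) = -1.44
Welch–Satterthwaite df ≈ 38.98
Two-sided p-value ≈ 0.158
Since p ≈ 0.158 > α = 0.02, fail to reject H0; the data do not provide sufficient evidence against H0.

t = -1.44; fail to reject H0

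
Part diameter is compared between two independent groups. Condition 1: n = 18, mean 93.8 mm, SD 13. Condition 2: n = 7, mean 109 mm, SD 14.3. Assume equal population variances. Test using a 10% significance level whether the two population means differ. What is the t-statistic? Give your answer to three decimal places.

-2.556

Let group 1 = condition 1, group 2 = condition 2. H0: μ_1 = μ_2; H1: μ_1 ≠ μ_2 (two-sample pooled-variance t-test, two-sided).
s_p² = [(18−1)·13² + (7−1)·14.3²]/(18+7−2) = 178.258
t = (93.8 − 109)/√[178.258·(1/18 + 1/7)] = -2.556
df = n₁ + n₂ − 2 = 23
Two-sided p-value ≈ 0.018
Since p ≈ 0.018 < α = 0.1, reject H0; the data support H1.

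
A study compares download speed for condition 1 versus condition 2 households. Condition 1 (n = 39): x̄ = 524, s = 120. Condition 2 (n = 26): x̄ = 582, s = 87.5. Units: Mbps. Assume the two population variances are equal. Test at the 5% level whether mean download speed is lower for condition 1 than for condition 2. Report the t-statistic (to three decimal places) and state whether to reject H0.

t = -2.116; reject H0

Let group 1 = condition 1, group 2 = condition 2. H0: μ_1 = μ_2; H1: μ_1 < μ_2 (two-sample pooled-variance t-test, left-tailed).
s_p² = [(39−1)·120² + (26−1)·87.5²]/(39+26−2) = 11723.9
t = (524 − 582)/√[11723.9·(1/39 + 1/26)] = -2.116
df = n₁ + n₂ − 2 = 63
p-value = P(T ≤ -2.116) ≈ 0.019
Since p ≈ 0.019 < α = 0.05, reject H0; the data support H1.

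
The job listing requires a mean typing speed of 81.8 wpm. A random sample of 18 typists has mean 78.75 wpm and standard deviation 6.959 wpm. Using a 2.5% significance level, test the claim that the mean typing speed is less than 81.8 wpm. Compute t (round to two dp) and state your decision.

t = -1.86; fail to reject H0

H0: μ = 81.8; H1: μ < 81.8 (one-sample t-test, left-tailed).
t = (x̄ − μ₀)/(s/√n) = (78.75 − 81.8)/(6.959/√18) = -1.86
df = n − 1 = 17
p-value = P(T ≤ -1.86) ≈ 0.040
Since p ≈ 0.040 > α = 0.025, fail to reject H0; the data do not provide sufficient evidence against H0.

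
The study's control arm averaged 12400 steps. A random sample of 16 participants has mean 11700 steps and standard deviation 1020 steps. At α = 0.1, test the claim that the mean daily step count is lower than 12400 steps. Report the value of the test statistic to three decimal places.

-2.745

H0: μ = 12400; H1: μ < 12400 (one-sample t-test, left-tailed).
t = (x̄ − μ₀)/(s/√n) = (11700 − 12400)/(1020/√16) = -2.745
df = n − 1 = 15
p-value = P(T ≤ -2.745) ≈ 0.008
Since p ≈ 0.008 < α = 0.1, reject H0; the data support H1.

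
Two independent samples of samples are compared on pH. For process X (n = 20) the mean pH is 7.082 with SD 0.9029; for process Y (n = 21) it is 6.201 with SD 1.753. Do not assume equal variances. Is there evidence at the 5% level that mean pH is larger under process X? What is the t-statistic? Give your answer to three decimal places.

Let group 1 = process X, group 2 = process Y. H0: μ_1 = μ_2; H1: μ_1 > μ_2 (Welch's two-sample t-test, right-tailed).
t = (x̄_1 − x̄_2)/√(s_1²/n_1 + s_2²/n_2) = (7.082 − 6.201)/√(0.9029²/20 + 1.753²/21) = 2.037
Welch–Satterthwaite df ≈ 30.23
p-value = P(T ≥ 2.037) ≈ 0.0253
Since p ≈ 0.0253 < α = 0.05, reject H0; the evidence is statistically significant.

2.037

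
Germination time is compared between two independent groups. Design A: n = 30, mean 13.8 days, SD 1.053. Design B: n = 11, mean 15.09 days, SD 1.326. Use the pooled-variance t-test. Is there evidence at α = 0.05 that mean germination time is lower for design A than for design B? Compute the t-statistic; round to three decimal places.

-3.241

Let group 1 = design A, group 2 = design B. H0: μ_1 = μ_2; H1: μ_1 < μ_2 (two-sample pooled-variance t-test, left-tailed).
s_p² = [(30−1)·1.053² + (11−1)·1.326²]/(30+11−2) = 1.27534
t = (13.8 − 15.09)/√[1.27534·(1/30 + 1/11)] = -3.241
df = n₁ + n₂ − 2 = 39
p-value = P(T ≤ -3.241) ≈ 0.0012
Since p ≈ 0.0012 < α = 0.05, reject H0; the evidence is statistically significant.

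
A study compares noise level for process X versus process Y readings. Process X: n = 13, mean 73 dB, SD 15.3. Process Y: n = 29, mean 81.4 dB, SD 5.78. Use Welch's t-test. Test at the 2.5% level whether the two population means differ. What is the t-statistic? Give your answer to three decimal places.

Let group 1 = process X, group 2 = process Y. H0: μ_1 = μ_2; H1: μ_1 ≠ μ_2 (Welch's two-sample t-test, two-sided).
t = (x̄_1 − x̄_2)/√(s_1²/n_1 + s_2²/n_2) = (73 − 81.4)/√(15.3²/13 + 5.78²/29) = -1.919
Welch–Satterthwaite df ≈ 13.56
Two-sided p-value ≈ 0.076
Since p ≈ 0.076 > α = 0.025, fail to reject H0; the data do not provide sufficient evidence against H0.

-1.919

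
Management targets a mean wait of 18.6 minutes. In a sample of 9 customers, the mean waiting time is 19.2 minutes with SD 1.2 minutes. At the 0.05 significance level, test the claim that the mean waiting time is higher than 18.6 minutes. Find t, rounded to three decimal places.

H0: μ = 18.6; H1: μ > 18.6 (one-sample t-test, right-tailed).
t = (x̄ − μ₀)/(s/√n) = (19.2 − 18.6)/(1.2/√9) = 1.500
df = n − 1 = 8
p-value = P(T ≥ 1.500) ≈ 0.086
Since p ≈ 0.086 > α = 0.05, fail to reject H0; the data do not provide sufficient evidence against H0.

1.500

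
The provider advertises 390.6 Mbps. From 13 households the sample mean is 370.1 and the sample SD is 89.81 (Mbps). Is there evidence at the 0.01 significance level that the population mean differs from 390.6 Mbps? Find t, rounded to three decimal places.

H0: μ = 390.6; H1: μ ≠ 390.6 (one-sample t-test, two-sided).
t = (x̄ − μ₀)/(s/√n) = (370.1 − 390.6)/(89.81/√13) = -0.823
df = n − 1 = 12
Two-sided p-value ≈ 0.4266
Since p ≈ 0.4266 > α = 0.01, fail to reject H0; the data do not provide sufficient evidence against H0.

-0.823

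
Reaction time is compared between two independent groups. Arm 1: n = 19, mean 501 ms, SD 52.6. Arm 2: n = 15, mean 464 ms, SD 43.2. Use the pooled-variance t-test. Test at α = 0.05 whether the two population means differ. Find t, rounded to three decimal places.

Let group 1 = arm 1, group 2 = arm 2. H0: μ_1 = μ_2; H1: μ_1 ≠ μ_2 (two-sample pooled-variance t-test, two-sided).
s_p² = [(19−1)·52.6² + (15−1)·43.2²]/(19+15−2) = 2372.78
t = (501 − 464)/√[2372.78·(1/19 + 1/15)] = 2.199
df = n₁ + n₂ − 2 = 32
Two-sided p-value ≈ 0.0352
Since p ≈ 0.0352 < α = 0.05, reject H0; the evidence is statistically significant.

2.199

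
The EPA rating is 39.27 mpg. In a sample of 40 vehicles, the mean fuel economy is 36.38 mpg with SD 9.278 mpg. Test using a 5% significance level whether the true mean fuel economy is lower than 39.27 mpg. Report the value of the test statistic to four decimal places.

-1.9700

H0: μ = 39.27; H1: μ < 39.27 (one-sample t-test, left-tailed).
t = (x̄ − μ₀)/(s/√n) = (36.38 − 39.27)/(9.278/√40) = -1.9700
df = n − 1 = 39
p-value = P(T ≤ -1.9700) ≈ 0.0280
Since p ≈ 0.0280 < α = 0.05, reject H0; the evidence is statistically significant.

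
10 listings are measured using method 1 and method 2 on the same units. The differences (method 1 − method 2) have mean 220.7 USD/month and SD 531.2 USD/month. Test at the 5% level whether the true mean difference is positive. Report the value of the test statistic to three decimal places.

H0: μ_d = 0; H1: μ_d > 0 (paired t-test on the differences, right-tailed).
t = d̄/(s_d/√n) = 220.7/(531.2/√10) = 1.314
df = n − 1 = 9
p-value = P(T ≥ 1.314) ≈ 0.1107
Since p ≈ 0.1107 > α = 0.05, fail to reject H0; the data do not provide sufficient evidence against H0.

1.314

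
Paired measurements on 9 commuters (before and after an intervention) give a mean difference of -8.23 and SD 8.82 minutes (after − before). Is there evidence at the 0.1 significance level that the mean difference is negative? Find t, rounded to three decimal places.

H0: μ_d = 0; H1: μ_d < 0 (paired t-test on the differences, left-tailed).
t = d̄/(s_d/√n) = -8.23/(8.82/√9) = -2.799
df = n − 1 = 8
p-value = P(T ≤ -2.799) ≈ 0.012
Since p ≈ 0.012 < α = 0.1, reject H0; the data support H1.

-2.799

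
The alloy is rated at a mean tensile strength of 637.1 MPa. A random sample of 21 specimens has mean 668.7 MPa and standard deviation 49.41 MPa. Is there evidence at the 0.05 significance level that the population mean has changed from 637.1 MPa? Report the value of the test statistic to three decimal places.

H0: μ = 637.1; H1: μ ≠ 637.1 (one-sample t-test, two-sided).
t = (x̄ − μ₀)/(s/√n) = (668.7 − 637.1)/(49.41/√21) = 2.931
df = n − 1 = 20
Two-sided p-value ≈ 0.008
Since p ≈ 0.008 < α = 0.05, reject H0; the evidence is statistically significant.

2.931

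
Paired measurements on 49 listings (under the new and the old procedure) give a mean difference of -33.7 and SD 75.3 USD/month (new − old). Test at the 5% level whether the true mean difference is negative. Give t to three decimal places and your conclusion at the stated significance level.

H0: μ_d = 0; H1: μ_d < 0 (paired t-test on the differences, left-tailed).
t = d̄/(s_d/√n) = -33.7/(75.3/√49) = -3.133
df = n − 1 = 48
p-value = P(T ≤ -3.133) ≈ 0.001
Since p ≈ 0.001 < α = 0.05, reject H0; the data support H1.

t = -3.133; reject H0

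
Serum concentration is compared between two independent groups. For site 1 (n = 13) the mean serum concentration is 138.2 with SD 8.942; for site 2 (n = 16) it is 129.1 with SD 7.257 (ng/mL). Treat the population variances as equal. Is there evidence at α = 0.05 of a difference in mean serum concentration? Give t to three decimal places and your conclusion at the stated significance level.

Let group 1 = site 1, group 2 = site 2. H0: μ_1 = μ_2; H1: μ_1 ≠ μ_2 (two-sample pooled-variance t-test, two-sided).
s_p² = [(13−1)·8.942² + (16−1)·7.257²]/(13+16−2) = 64.7953
t = (138.2 − 129.1)/√[64.7953·(1/13 + 1/16)] = 3.028
df = n₁ + n₂ − 2 = 27
Two-sided p-value ≈ 0.005
Since p ≈ 0.005 < α = 0.05, reject H0; the data support H1.

t = 3.028; reject H0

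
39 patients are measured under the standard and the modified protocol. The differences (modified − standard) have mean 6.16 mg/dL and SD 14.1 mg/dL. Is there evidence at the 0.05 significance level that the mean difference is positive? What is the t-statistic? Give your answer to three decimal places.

H0: μ_d = 0; H1: μ_d > 0 (paired t-test on the differences, right-tailed).
t = d̄/(s_d/√n) = 6.16/(14.1/√39) = 2.728
df = n − 1 = 38
p-value = P(T ≥ 2.728) ≈ 0.0048
Since p ≈ 0.0048 < α = 0.05, reject H0; the evidence is statistically significant.

2.728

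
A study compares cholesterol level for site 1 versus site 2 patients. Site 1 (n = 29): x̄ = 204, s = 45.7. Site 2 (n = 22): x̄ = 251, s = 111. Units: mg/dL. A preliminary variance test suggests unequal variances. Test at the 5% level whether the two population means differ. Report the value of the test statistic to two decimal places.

-1.87

Let group 1 = site 1, group 2 = site 2. H0: μ_1 = μ_2; H1: μ_1 ≠ μ_2 (Welch's two-sample t-test, two-sided).
t = (x̄_1 − x̄_2)/√(s_1²/n_1 + s_2²/n_2) = (204 − 251)/√(45.7²/29 + 111²/22) = -1.87
Welch–Satterthwaite df ≈ 26.42
Two-sided p-value ≈ 0.073
Since p ≈ 0.073 > α = 0.05, fail to reject H0; the data do not provide sufficient evidence against H0.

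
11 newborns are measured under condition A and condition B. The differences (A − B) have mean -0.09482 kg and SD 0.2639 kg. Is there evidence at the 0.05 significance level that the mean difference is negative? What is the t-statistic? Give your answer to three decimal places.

H0: μ_d = 0; H1: μ_d < 0 (paired t-test on the differences, left-tailed).
t = d̄/(s_d/√n) = -0.09482/(0.2639/√11) = -1.192
df = n − 1 = 10
p-value = P(T ≤ -1.192) ≈ 0.1305
Since p ≈ 0.1305 > α = 0.05, fail to reject H0; the evidence is not statistically significant.

-1.192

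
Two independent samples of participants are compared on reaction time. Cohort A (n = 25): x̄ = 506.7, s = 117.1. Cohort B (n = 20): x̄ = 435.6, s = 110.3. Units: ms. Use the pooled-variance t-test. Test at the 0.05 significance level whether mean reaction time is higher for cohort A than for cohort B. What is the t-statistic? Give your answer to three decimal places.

Let group 1 = cohort A, group 2 = cohort B. H0: μ_1 = μ_2; H1: μ_1 > μ_2 (two-sample pooled-variance t-test, right-tailed).
s_p² = [(25−1)·117.1² + (20−1)·110.3²]/(25+20−2) = 13029.2
t = (506.7 − 435.6)/√[13029.2·(1/25 + 1/20)] = 2.076
df = n₁ + n₂ − 2 = 43
p-value = P(T ≥ 2.076) ≈ 0.0219
Since p ≈ 0.0219 < α = 0.05, reject H0; the data support H1.

2.076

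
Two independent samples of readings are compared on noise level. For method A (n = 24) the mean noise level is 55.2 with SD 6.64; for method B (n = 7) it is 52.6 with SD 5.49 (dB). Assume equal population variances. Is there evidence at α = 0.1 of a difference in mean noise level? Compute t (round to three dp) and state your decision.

Let group 1 = method A, group 2 = method B. H0: μ_1 = μ_2; H1: μ_1 ≠ μ_2 (two-sample pooled-variance t-test, two-sided).
s_p² = [(24−1)·6.64² + (7−1)·5.49²]/(24+7−2) = 41.2035
t = (55.2 − 52.6)/√[41.2035·(1/24 + 1/7)] = 0.943
df = n₁ + n₂ − 2 = 29
Two-sided p-value ≈ 0.3535
Since p ≈ 0.3535 > α = 0.1, fail to reject H0; the data do not provide sufficient evidence against H0.

t = 0.943; fail to reject H0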